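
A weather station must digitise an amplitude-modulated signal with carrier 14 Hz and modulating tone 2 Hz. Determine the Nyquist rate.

32 Hz

AM sidebands sit at fc ± fm = 12 Hz and 16 Hz.
Highest-frequency component: 16 Hz.
Nyquist rate = 2 × 16 Hz = 32 Hz.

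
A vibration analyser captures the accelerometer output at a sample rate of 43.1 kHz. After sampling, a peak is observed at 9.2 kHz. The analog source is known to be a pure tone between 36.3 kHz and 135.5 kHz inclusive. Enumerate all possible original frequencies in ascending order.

52.3 kHz, 77 kHz, 95.4 kHz, 120.1 kHz

Frequencies that alias to 9.2 kHz are k·fs ± 9.2 kHz for integer k ≥ 0.
k=0: 9.2 kHz.
k=1: 33.9 kHz, 52.3 kHz.
k=2: 77 kHz, 95.4 kHz.
k=3: 120.1 kHz, 138.5 kHz.
k=4: 163.2 kHz, 181.6 kHz.
Within [36.3 kHz, 135.5 kHz]: 52.3 kHz, 77 kHz, 95.4 kHz, 120.1 kHz.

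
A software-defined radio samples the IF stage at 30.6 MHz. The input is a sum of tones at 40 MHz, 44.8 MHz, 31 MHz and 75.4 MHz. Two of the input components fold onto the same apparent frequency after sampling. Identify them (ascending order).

44.8 MHz, 75.4 MHz

fs/2 = 15.3 MHz.
40 MHz mod fs = 9.4 MHz.
9.4 MHz ≤ fs/2 = 15.3 MHz, appears at 9.4 MHz.
44.8 MHz mod fs = 14.2 MHz.
14.2 MHz ≤ fs/2 = 15.3 MHz, appears at 14.2 MHz.
31 MHz mod fs = 0.4 MHz.
0.4 MHz ≤ fs/2 = 15.3 MHz, appears at 0.4 MHz.
75.4 MHz mod fs = 14.2 MHz.
14.2 MHz ≤ fs/2 = 15.3 MHz, appears at 14.2 MHz.
44.8 MHz and 75.4 MHz both map to 14.2 MHz.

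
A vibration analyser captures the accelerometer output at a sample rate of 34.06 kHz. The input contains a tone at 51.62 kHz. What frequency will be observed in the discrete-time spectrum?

16.5 kHz

51.62 kHz mod fs = 17.56 kHz.
17.56 kHz > fs/2 = 17.03 kHz, folds to fs − 17.56 kHz = 16.5 kHz.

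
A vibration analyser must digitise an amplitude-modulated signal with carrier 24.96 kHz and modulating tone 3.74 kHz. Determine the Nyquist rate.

AM sidebands sit at fc ± fm = 21.22 kHz and 28.7 kHz.
Highest-frequency component: 28.7 kHz.
Nyquist rate = 2 × 28.7 kHz = 57.4 kHz.

57.4 kHz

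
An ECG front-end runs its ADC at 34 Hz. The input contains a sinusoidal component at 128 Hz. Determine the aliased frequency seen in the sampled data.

8 Hz

128 Hz mod fs = 26 Hz.
26 Hz > fs/2 = 17 Hz, folds to fs − 26 Hz = 8 Hz.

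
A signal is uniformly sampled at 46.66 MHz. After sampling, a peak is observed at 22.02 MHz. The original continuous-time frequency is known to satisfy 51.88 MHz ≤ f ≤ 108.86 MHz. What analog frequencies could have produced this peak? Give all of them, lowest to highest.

68.68 MHz, 71.3 MHz

Frequencies that alias to 22.02 MHz are k·fs ± 22.02 MHz for integer k ≥ 0.
k=0: 22.02 MHz.
k=1: 24.64 MHz, 68.68 MHz.
k=2: 71.3 MHz, 115.34 MHz.
k=3: 117.96 MHz, 162 MHz.
Within [51.88 MHz, 108.86 MHz]: 68.68 MHz, 71.3 MHz.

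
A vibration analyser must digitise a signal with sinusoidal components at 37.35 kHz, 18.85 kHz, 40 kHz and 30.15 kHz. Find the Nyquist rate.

80 kHz

Highest-frequency component: 40 kHz.
Nyquist rate = 2 × 40 kHz = 80 kHz.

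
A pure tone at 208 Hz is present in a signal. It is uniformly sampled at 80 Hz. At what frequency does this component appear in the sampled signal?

32 Hz

208 Hz mod fs = 48 Hz.
48 Hz > fs/2 = 40 Hz, folds to fs − 48 Hz = 32 Hz.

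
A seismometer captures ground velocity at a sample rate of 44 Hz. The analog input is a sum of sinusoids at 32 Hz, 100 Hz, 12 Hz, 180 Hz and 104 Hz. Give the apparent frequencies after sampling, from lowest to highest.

4 Hz, 12 Hz, 16 Hz

fs/2 = 22 Hz.
32 Hz > fs/2 = 22 Hz, folds to fs − 32 Hz = 12 Hz.
100 Hz mod fs = 12 Hz.
12 Hz ≤ fs/2 = 22 Hz, appears at 12 Hz.
12 Hz ≤ fs/2 = 22 Hz, passes unchanged.
180 Hz mod fs = 4 Hz.
4 Hz ≤ fs/2 = 22 Hz, appears at 4 Hz.
104 Hz mod fs = 16 Hz.
16 Hz ≤ fs/2 = 22 Hz, appears at 16 Hz.
Distinct values: {4 Hz, 12 Hz, 16 Hz}.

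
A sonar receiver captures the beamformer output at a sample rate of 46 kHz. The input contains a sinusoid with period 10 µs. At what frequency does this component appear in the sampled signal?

T = 10 µs → f = 1/T = 100 kHz.
100 kHz mod fs = 8 kHz.
8 kHz ≤ fs/2 = 23 kHz, appears at 8 kHz.

8 kHz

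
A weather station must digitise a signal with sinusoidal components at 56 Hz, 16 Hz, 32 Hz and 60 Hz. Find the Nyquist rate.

120 Hz

Highest-frequency component: 60 Hz.
Nyquist rate = 2 × 60 Hz = 120 Hz.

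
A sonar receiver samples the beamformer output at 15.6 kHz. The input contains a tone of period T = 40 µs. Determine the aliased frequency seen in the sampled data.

6.2 kHz

T = 40 µs → f = 1/T = 25 kHz.
25 kHz mod fs = 9.4 kHz.
9.4 kHz > fs/2 = 7.8 kHz, folds to fs − 9.4 kHz = 6.2 kHz.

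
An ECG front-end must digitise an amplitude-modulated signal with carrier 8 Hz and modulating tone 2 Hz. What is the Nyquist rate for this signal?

20 Hz

AM sidebands sit at fc ± fm = 6 Hz and 10 Hz.
Highest-frequency component: 10 Hz.
Nyquist rate = 2 × 10 Hz = 20 Hz.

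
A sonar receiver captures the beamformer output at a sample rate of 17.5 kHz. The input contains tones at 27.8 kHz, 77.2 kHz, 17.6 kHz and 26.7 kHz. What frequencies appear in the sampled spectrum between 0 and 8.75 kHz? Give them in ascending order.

fs/2 = 8.75 kHz.
27.8 kHz mod fs = 10.3 kHz.
10.3 kHz > fs/2 = 8.75 kHz, folds to fs − 10.3 kHz = 7.2 kHz.
77.2 kHz mod fs = 7.2 kHz.
7.2 kHz ≤ fs/2 = 8.75 kHz, appears at 7.2 kHz.
17.6 kHz mod fs = 0.1 kHz.
0.1 kHz ≤ fs/2 = 8.75 kHz, appears at 0.1 kHz.
26.7 kHz mod fs = 9.2 kHz.
9.2 kHz > fs/2 = 8.75 kHz, folds to fs − 9.2 kHz = 8.3 kHz.
Distinct values: {0.1 kHz, 7.2 kHz, 8.3 kHz}.

0.1 kHz, 7.2 kHz, 8.3 kHz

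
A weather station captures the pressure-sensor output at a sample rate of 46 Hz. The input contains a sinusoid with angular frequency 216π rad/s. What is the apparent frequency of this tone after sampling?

ω = 216π rad/s → f = ω/(2π) = 108 Hz.
108 Hz mod fs = 16 Hz.
16 Hz ≤ fs/2 = 23 Hz, appears at 16 Hz.

16 Hz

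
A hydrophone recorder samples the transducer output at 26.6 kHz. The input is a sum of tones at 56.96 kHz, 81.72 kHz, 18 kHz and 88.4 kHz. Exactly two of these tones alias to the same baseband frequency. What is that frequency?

fs/2 = 13.3 kHz.
56.96 kHz mod fs = 3.76 kHz.
3.76 kHz ≤ fs/2 = 13.3 kHz, appears at 3.76 kHz.
81.72 kHz mod fs = 1.92 kHz.
1.92 kHz ≤ fs/2 = 13.3 kHz, appears at 1.92 kHz.
18 kHz > fs/2 = 13.3 kHz, folds to fs − 18 kHz = 8.6 kHz.
88.4 kHz mod fs = 8.6 kHz.
8.6 kHz ≤ fs/2 = 13.3 kHz, appears at 8.6 kHz.
18 kHz and 88.4 kHz both map to 8.6 kHz.

8.6 kHz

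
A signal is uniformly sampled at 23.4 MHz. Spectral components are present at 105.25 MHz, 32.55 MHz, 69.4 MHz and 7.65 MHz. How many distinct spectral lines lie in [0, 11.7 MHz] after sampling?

fs/2 = 11.7 MHz.
105.25 MHz mod fs = 11.65 MHz.
11.65 MHz ≤ fs/2 = 11.7 MHz, appears at 11.65 MHz.
32.55 MHz mod fs = 9.15 MHz.
9.15 MHz ≤ fs/2 = 11.7 MHz, appears at 9.15 MHz.
69.4 MHz mod fs = 22.6 MHz.
22.6 MHz > fs/2 = 11.7 MHz, folds to fs − 22.6 MHz = 0.8 MHz.
7.65 MHz ≤ fs/2 = 11.7 MHz, passes unchanged.
Distinct values: {0.8 MHz, 7.65 MHz, 9.15 MHz, 11.65 MHz} → 4.

4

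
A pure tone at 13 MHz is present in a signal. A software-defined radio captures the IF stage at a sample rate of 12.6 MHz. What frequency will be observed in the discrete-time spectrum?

0.4 MHz

13 MHz mod fs = 0.4 MHz.
0.4 MHz ≤ fs/2 = 6.3 MHz, appears at 0.4 MHz.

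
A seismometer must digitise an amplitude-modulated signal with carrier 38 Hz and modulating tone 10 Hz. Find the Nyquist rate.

AM sidebands sit at fc ± fm = 28 Hz and 48 Hz.
Highest-frequency component: 48 Hz.
Nyquist rate = 2 × 48 Hz = 96 Hz.

96 Hz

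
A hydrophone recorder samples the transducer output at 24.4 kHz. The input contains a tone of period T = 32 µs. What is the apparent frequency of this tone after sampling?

6.85 kHz

T = 32 µs → f = 1/T = 31.25 kHz.
31.25 kHz mod fs = 6.85 kHz.
6.85 kHz ≤ fs/2 = 12.2 kHz, appears at 6.85 kHz.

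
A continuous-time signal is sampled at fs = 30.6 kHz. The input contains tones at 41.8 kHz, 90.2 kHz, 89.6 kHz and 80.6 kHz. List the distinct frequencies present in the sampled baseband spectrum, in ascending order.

fs/2 = 15.3 kHz.
41.8 kHz mod fs = 11.2 kHz.
11.2 kHz ≤ fs/2 = 15.3 kHz, appears at 11.2 kHz.
90.2 kHz mod fs = 29 kHz.
29 kHz > fs/2 = 15.3 kHz, folds to fs − 29 kHz = 1.6 kHz.
89.6 kHz mod fs = 28.4 kHz.
28.4 kHz > fs/2 = 15.3 kHz, folds to fs − 28.4 kHz = 2.2 kHz.
80.6 kHz mod fs = 19.4 kHz.
19.4 kHz > fs/2 = 15.3 kHz, folds to fs − 19.4 kHz = 11.2 kHz.
Distinct values: {1.6 kHz, 2.2 kHz, 11.2 kHz}.

1.6 kHz, 2.2 kHz, 11.2 kHz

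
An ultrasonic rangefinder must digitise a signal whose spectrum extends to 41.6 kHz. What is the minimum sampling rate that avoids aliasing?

Nyquist rate = 2 × 41.6 kHz = 83.2 kHz.

83.2 kHz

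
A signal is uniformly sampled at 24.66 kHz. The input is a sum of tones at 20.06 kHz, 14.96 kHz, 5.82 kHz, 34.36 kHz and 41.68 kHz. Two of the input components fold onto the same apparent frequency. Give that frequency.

fs/2 = 12.33 kHz.
20.06 kHz > fs/2 = 12.33 kHz, folds to fs − 20.06 kHz = 4.6 kHz.
14.96 kHz > fs/2 = 12.33 kHz, folds to fs − 14.96 kHz = 9.7 kHz.
5.82 kHz ≤ fs/2 = 12.33 kHz, passes unchanged.
34.36 kHz mod fs = 9.7 kHz.
9.7 kHz ≤ fs/2 = 12.33 kHz, appears at 9.7 kHz.
41.68 kHz mod fs = 17.02 kHz.
17.02 kHz > fs/2 = 12.33 kHz, folds to fs − 17.02 kHz = 7.64 kHz.
14.96 kHz and 34.36 kHz both map to 9.7 kHz.

9.7 kHz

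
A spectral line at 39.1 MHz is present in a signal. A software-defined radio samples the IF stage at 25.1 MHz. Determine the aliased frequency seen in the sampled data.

11.1 MHz

39.1 MHz mod fs = 14 MHz.
14 MHz > fs/2 = 12.55 MHz, folds to fs − 14 MHz = 11.1 MHz.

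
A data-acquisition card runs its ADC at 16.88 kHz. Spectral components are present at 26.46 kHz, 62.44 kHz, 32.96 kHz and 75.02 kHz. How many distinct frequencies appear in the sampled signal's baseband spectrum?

4

fs/2 = 8.44 kHz.
26.46 kHz mod fs = 9.58 kHz.
9.58 kHz > fs/2 = 8.44 kHz, folds to fs − 9.58 kHz = 7.3 kHz.
62.44 kHz mod fs = 11.8 kHz.
11.8 kHz > fs/2 = 8.44 kHz, folds to fs − 11.8 kHz = 5.08 kHz.
32.96 kHz mod fs = 16.08 kHz.
16.08 kHz > fs/2 = 8.44 kHz, folds to fs − 16.08 kHz = 0.8 kHz.
75.02 kHz mod fs = 7.5 kHz.
7.5 kHz ≤ fs/2 = 8.44 kHz, appears at 7.5 kHz.
Distinct values: {0.8 kHz, 5.08 kHz, 7.3 kHz, 7.5 kHz} → 4.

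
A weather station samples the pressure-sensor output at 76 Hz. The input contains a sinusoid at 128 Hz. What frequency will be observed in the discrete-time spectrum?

24 Hz

128 Hz mod fs = 52 Hz.
52 Hz > fs/2 = 38 Hz, folds to fs − 52 Hz = 24 Hz.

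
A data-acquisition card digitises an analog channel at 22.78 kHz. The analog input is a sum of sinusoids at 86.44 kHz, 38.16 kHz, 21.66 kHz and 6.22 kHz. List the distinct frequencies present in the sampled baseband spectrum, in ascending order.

1.12 kHz, 4.68 kHz, 6.22 kHz, 7.4 kHz

fs/2 = 11.39 kHz.
86.44 kHz mod fs = 18.1 kHz.
18.1 kHz > fs/2 = 11.39 kHz, folds to fs − 18.1 kHz = 4.68 kHz.
38.16 kHz mod fs = 15.38 kHz.
15.38 kHz > fs/2 = 11.39 kHz, folds to fs − 15.38 kHz = 7.4 kHz.
21.66 kHz > fs/2 = 11.39 kHz, folds to fs − 21.66 kHz = 1.12 kHz.
6.22 kHz ≤ fs/2 = 11.39 kHz, passes unchanged.
Distinct values: {1.12 kHz, 4.68 kHz, 6.22 kHz, 7.4 kHz}.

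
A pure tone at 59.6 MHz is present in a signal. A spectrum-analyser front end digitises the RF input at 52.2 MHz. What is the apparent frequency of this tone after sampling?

59.6 MHz mod fs = 7.4 MHz.
7.4 MHz ≤ fs/2 = 26.1 MHz, appears at 7.4 MHz.

7.4 MHz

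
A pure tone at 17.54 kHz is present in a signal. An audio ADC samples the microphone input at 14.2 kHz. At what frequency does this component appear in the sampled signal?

3.34 kHz

17.54 kHz mod fs = 3.34 kHz.
3.34 kHz ≤ fs/2 = 7.1 kHz, appears at 3.34 kHz.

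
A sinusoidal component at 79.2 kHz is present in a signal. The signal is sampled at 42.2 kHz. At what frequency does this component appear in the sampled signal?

79.2 kHz mod fs = 37 kHz.
37 kHz > fs/2 = 21.1 kHz, folds to fs − 37 kHz = 5.2 kHz.

5.2 kHz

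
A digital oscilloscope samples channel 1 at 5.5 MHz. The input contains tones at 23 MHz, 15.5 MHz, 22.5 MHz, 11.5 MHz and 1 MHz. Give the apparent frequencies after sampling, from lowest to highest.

0.5 MHz, 1 MHz

fs/2 = 2.75 MHz.
23 MHz mod fs = 1 MHz.
1 MHz ≤ fs/2 = 2.75 MHz, appears at 1 MHz.
15.5 MHz mod fs = 4.5 MHz.
4.5 MHz > fs/2 = 2.75 MHz, folds to fs − 4.5 MHz = 1 MHz.
22.5 MHz mod fs = 0.5 MHz.
0.5 MHz ≤ fs/2 = 2.75 MHz, appears at 0.5 MHz.
11.5 MHz mod fs = 0.5 MHz.
0.5 MHz ≤ fs/2 = 2.75 MHz, appears at 0.5 MHz.
1 MHz ≤ fs/2 = 2.75 MHz, passes unchanged.
Distinct values: {0.5 MHz, 1 MHz}.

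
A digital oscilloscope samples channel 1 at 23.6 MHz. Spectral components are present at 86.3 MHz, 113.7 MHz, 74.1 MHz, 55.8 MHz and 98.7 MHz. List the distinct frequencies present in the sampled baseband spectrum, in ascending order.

3.3 MHz, 4.3 MHz, 8.1 MHz, 8.6 MHz

fs/2 = 11.8 MHz.
86.3 MHz mod fs = 15.5 MHz.
15.5 MHz > fs/2 = 11.8 MHz, folds to fs − 15.5 MHz = 8.1 MHz.
113.7 MHz mod fs = 19.3 MHz.
19.3 MHz > fs/2 = 11.8 MHz, folds to fs − 19.3 MHz = 4.3 MHz.
74.1 MHz mod fs = 3.3 MHz.
3.3 MHz ≤ fs/2 = 11.8 MHz, appears at 3.3 MHz.
55.8 MHz mod fs = 8.6 MHz.
8.6 MHz ≤ fs/2 = 11.8 MHz, appears at 8.6 MHz.
98.7 MHz mod fs = 4.3 MHz.
4.3 MHz ≤ fs/2 = 11.8 MHz, appears at 4.3 MHz.
Distinct values: {3.3 MHz, 4.3 MHz, 8.1 MHz, 8.6 MHz}.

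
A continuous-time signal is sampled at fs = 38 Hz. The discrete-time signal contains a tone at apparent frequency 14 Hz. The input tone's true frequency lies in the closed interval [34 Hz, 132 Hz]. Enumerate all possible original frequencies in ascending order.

52 Hz, 62 Hz, 90 Hz, 100 Hz, 128 Hz

Frequencies that alias to 14 Hz are k·fs ± 14 Hz for integer k ≥ 0.
k=0: 14 Hz.
k=1: 24 Hz, 52 Hz.
k=2: 62 Hz, 90 Hz.
k=3: 100 Hz, 128 Hz.
k=4: 138 Hz, 166 Hz.
Within [34 Hz, 132 Hz]: 52 Hz, 62 Hz, 90 Hz, 100 Hz, 128 Hz.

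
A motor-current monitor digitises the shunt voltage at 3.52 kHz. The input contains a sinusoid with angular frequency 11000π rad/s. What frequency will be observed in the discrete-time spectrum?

ω = 11000π rad/s → f = ω/(2π) = 5500 Hz = 5.5 kHz.
5.5 kHz mod fs = 1.98 kHz.
1.98 kHz > fs/2 = 1.76 kHz, folds to fs − 1.98 kHz = 1.54 kHz.

1.54 kHz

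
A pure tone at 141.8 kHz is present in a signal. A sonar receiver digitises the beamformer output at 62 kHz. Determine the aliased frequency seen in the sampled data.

17.8 kHz

141.8 kHz mod fs = 17.8 kHz.
17.8 kHz ≤ fs/2 = 31 kHz, appears at 17.8 kHz.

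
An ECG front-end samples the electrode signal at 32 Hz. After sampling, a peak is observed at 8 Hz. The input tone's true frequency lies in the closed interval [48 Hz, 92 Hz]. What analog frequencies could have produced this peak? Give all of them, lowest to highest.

Frequencies that alias to 8 Hz are k·fs ± 8 Hz for integer k ≥ 0.
k=0: 8 Hz.
k=1: 24 Hz, 40 Hz.
k=2: 56 Hz, 72 Hz.
k=3: 88 Hz, 104 Hz.
k=4: 120 Hz, 136 Hz.
Within [48 Hz, 92 Hz]: 56 Hz, 72 Hz, 88 Hz.

56 Hz, 72 Hz, 88 Hz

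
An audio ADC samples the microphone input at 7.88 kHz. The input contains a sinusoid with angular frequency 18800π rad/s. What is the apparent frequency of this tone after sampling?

1.52 kHz

ω = 18800π rad/s → f = ω/(2π) = 9400 Hz = 9.4 kHz.
9.4 kHz mod fs = 1.52 kHz.
1.52 kHz ≤ fs/2 = 3.94 kHz, appears at 1.52 kHz.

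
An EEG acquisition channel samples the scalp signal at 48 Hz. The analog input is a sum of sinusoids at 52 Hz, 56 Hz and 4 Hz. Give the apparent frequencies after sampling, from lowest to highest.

fs/2 = 24 Hz.
52 Hz mod fs = 4 Hz.
4 Hz ≤ fs/2 = 24 Hz, appears at 4 Hz.
56 Hz mod fs = 8 Hz.
8 Hz ≤ fs/2 = 24 Hz, appears at 8 Hz.
4 Hz ≤ fs/2 = 24 Hz, passes unchanged.
Distinct values: {4 Hz, 8 Hz}.

4 Hz, 8 Hz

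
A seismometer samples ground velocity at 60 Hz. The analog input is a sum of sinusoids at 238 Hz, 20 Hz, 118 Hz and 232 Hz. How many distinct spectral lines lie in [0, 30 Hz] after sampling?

fs/2 = 30 Hz.
238 Hz mod fs = 58 Hz.
58 Hz > fs/2 = 30 Hz, folds to fs − 58 Hz = 2 Hz.
20 Hz ≤ fs/2 = 30 Hz, passes unchanged.
118 Hz mod fs = 58 Hz.
58 Hz > fs/2 = 30 Hz, folds to fs − 58 Hz = 2 Hz.
232 Hz mod fs = 52 Hz.
52 Hz > fs/2 = 30 Hz, folds to fs − 52 Hz = 8 Hz.
Distinct values: {2 Hz, 8 Hz, 20 Hz} → 3.

3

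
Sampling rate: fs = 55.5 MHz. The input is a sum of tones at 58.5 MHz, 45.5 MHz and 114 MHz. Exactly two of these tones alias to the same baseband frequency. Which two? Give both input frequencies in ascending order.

fs/2 = 27.75 MHz.
58.5 MHz mod fs = 3 MHz.
3 MHz ≤ fs/2 = 27.75 MHz, appears at 3 MHz.
45.5 MHz > fs/2 = 27.75 MHz, folds to fs − 45.5 MHz = 10 MHz.
114 MHz mod fs = 3 MHz.
3 MHz ≤ fs/2 = 27.75 MHz, appears at 3 MHz.
58.5 MHz and 114 MHz both map to 3 MHz.

58.5 MHz, 114 MHz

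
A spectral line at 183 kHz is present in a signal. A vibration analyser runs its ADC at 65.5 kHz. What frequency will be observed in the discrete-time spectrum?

183 kHz mod fs = 52 kHz.
52 kHz > fs/2 = 32.75 kHz, folds to fs − 52 kHz = 13.5 kHz.

13.5 kHz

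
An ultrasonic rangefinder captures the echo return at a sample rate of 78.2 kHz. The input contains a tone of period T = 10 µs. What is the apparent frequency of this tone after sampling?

T = 10 µs → f = 1/T = 100 kHz.
100 kHz mod fs = 21.8 kHz.
21.8 kHz ≤ fs/2 = 39.1 kHz, appears at 21.8 kHz.

21.8 kHz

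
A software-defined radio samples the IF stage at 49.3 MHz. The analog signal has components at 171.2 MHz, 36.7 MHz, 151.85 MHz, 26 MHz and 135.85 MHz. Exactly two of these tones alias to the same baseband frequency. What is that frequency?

fs/2 = 24.65 MHz.
171.2 MHz mod fs = 23.3 MHz.
23.3 MHz ≤ fs/2 = 24.65 MHz, appears at 23.3 MHz.
36.7 MHz > fs/2 = 24.65 MHz, folds to fs − 36.7 MHz = 12.6 MHz.
151.85 MHz mod fs = 3.95 MHz.
3.95 MHz ≤ fs/2 = 24.65 MHz, appears at 3.95 MHz.
26 MHz > fs/2 = 24.65 MHz, folds to fs − 26 MHz = 23.3 MHz.
135.85 MHz mod fs = 37.25 MHz.
37.25 MHz > fs/2 = 24.65 MHz, folds to fs − 37.25 MHz = 12.05 MHz.
26 MHz and 171.2 MHz both map to 23.3 MHz.

23.3 MHz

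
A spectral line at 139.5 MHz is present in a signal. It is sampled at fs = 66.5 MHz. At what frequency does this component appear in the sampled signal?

6.5 MHz

139.5 MHz mod fs = 6.5 MHz.
6.5 MHz ≤ fs/2 = 33.25 MHz, appears at 6.5 MHz.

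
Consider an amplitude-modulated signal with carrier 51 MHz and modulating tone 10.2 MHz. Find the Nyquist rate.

AM sidebands sit at fc ± fm = 40.8 MHz and 61.2 MHz.
Highest-frequency component: 61.2 MHz.
Nyquist rate = 2 × 61.2 MHz = 122.4 MHz.

122.4 MHz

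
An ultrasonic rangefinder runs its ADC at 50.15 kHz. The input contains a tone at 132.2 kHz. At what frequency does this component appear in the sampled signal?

18.25 kHz

132.2 kHz mod fs = 31.9 kHz.
31.9 kHz > fs/2 = 25.075 kHz, folds to fs − 31.9 kHz = 18.25 kHz.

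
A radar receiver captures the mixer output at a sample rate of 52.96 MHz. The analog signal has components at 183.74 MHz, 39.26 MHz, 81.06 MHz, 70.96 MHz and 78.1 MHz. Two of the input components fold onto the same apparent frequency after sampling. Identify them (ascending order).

81.06 MHz, 183.74 MHz

fs/2 = 26.48 MHz.
183.74 MHz mod fs = 24.86 MHz.
24.86 MHz ≤ fs/2 = 26.48 MHz, appears at 24.86 MHz.
39.26 MHz > fs/2 = 26.48 MHz, folds to fs − 39.26 MHz = 13.7 MHz.
81.06 MHz mod fs = 28.1 MHz.
28.1 MHz > fs/2 = 26.48 MHz, folds to fs − 28.1 MHz = 24.86 MHz.
70.96 MHz mod fs = 18 MHz.
18 MHz ≤ fs/2 = 26.48 MHz, appears at 18 MHz.
78.1 MHz mod fs = 25.14 MHz.
25.14 MHz ≤ fs/2 = 26.48 MHz, appears at 25.14 MHz.
81.06 MHz and 183.74 MHz both map to 24.86 MHz.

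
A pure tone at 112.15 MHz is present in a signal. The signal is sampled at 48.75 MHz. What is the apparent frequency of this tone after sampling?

14.65 MHz

112.15 MHz mod fs = 14.65 MHz.
14.65 MHz ≤ fs/2 = 24.375 MHz, appears at 14.65 MHz.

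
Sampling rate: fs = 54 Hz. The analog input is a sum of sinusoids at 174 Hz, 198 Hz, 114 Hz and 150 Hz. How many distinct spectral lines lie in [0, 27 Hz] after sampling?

3

fs/2 = 27 Hz.
174 Hz mod fs = 12 Hz.
12 Hz ≤ fs/2 = 27 Hz, appears at 12 Hz.
198 Hz mod fs = 36 Hz.
36 Hz > fs/2 = 27 Hz, folds to fs − 36 Hz = 18 Hz.
114 Hz mod fs = 6 Hz.
6 Hz ≤ fs/2 = 27 Hz, appears at 6 Hz.
150 Hz mod fs = 42 Hz.
42 Hz > fs/2 = 27 Hz, folds to fs − 42 Hz = 12 Hz.
Distinct values: {6 Hz, 12 Hz, 18 Hz} → 3.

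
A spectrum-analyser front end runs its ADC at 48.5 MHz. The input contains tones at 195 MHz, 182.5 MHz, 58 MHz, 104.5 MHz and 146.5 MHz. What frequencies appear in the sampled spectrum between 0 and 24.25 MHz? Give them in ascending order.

1 MHz, 7.5 MHz, 9.5 MHz, 11.5 MHz

fs/2 = 24.25 MHz.
195 MHz mod fs = 1 MHz.
1 MHz ≤ fs/2 = 24.25 MHz, appears at 1 MHz.
182.5 MHz mod fs = 37 MHz.
37 MHz > fs/2 = 24.25 MHz, folds to fs − 37 MHz = 11.5 MHz.
58 MHz mod fs = 9.5 MHz.
9.5 MHz ≤ fs/2 = 24.25 MHz, appears at 9.5 MHz.
104.5 MHz mod fs = 7.5 MHz.
7.5 MHz ≤ fs/2 = 24.25 MHz, appears at 7.5 MHz.
146.5 MHz mod fs = 1 MHz.
1 MHz ≤ fs/2 = 24.25 MHz, appears at 1 MHz.
Distinct values: {1 MHz, 7.5 MHz, 9.5 MHz, 11.5 MHz}.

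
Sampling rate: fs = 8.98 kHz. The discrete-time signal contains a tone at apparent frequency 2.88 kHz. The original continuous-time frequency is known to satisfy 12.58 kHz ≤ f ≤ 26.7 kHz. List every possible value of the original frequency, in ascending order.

15.08 kHz, 20.84 kHz, 24.06 kHz

Frequencies that alias to 2.88 kHz are k·fs ± 2.88 kHz for integer k ≥ 0.
k=0: 2.88 kHz.
k=1: 6.1 kHz, 11.86 kHz.
k=2: 15.08 kHz, 20.84 kHz.
k=3: 24.06 kHz, 29.82 kHz.
k=4: 33.04 kHz, 38.8 kHz.
Within [12.58 kHz, 26.7 kHz]: 15.08 kHz, 20.84 kHz, 24.06 kHz.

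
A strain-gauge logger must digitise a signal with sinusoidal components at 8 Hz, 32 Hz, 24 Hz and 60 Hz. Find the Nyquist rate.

120 Hz

Highest-frequency component: 60 Hz.
Nyquist rate = 2 × 60 Hz = 120 Hz.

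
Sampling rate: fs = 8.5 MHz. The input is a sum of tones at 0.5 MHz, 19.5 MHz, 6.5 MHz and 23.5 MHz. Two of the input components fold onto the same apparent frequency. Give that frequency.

fs/2 = 4.25 MHz.
0.5 MHz ≤ fs/2 = 4.25 MHz, passes unchanged.
19.5 MHz mod fs = 2.5 MHz.
2.5 MHz ≤ fs/2 = 4.25 MHz, appears at 2.5 MHz.
6.5 MHz > fs/2 = 4.25 MHz, folds to fs − 6.5 MHz = 2 MHz.
23.5 MHz mod fs = 6.5 MHz.
6.5 MHz > fs/2 = 4.25 MHz, folds to fs − 6.5 MHz = 2 MHz.
6.5 MHz and 23.5 MHz both map to 2 MHz.

2 MHz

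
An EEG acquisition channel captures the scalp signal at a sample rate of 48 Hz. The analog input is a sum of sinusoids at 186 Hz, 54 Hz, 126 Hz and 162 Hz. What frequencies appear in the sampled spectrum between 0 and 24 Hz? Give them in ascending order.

fs/2 = 24 Hz.
186 Hz mod fs = 42 Hz.
42 Hz > fs/2 = 24 Hz, folds to fs − 42 Hz = 6 Hz.
54 Hz mod fs = 6 Hz.
6 Hz ≤ fs/2 = 24 Hz, appears at 6 Hz.
126 Hz mod fs = 30 Hz.
30 Hz > fs/2 = 24 Hz, folds to fs − 30 Hz = 18 Hz.
162 Hz mod fs = 18 Hz.
18 Hz ≤ fs/2 = 24 Hz, appears at 18 Hz.
Distinct values: {6 Hz, 18 Hz}.

6 Hz, 18 Hz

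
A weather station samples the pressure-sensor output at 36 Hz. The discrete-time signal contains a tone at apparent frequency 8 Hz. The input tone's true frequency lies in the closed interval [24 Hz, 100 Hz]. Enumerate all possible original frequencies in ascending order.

28 Hz, 44 Hz, 64 Hz, 80 Hz, 100 Hz

Frequencies that alias to 8 Hz are k·fs ± 8 Hz for integer k ≥ 0.
k=0: 8 Hz.
k=1: 28 Hz, 44 Hz.
k=2: 64 Hz, 80 Hz.
k=3: 100 Hz, 116 Hz.
k=4: 136 Hz, 152 Hz.
Within [24 Hz, 100 Hz]: 28 Hz, 44 Hz, 64 Hz, 80 Hz, 100 Hz.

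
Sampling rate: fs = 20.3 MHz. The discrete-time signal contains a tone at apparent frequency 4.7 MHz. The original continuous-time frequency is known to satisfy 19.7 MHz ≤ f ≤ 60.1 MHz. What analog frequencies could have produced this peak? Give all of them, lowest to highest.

25 MHz, 35.9 MHz, 45.3 MHz, 56.2 MHz

Frequencies that alias to 4.7 MHz are k·fs ± 4.7 MHz for integer k ≥ 0.
k=0: 4.7 MHz.
k=1: 15.6 MHz, 25 MHz.
k=2: 35.9 MHz, 45.3 MHz.
k=3: 56.2 MHz, 65.6 MHz.
k=4: 76.5 MHz, 85.9 MHz.
Within [19.7 MHz, 60.1 MHz]: 25 MHz, 35.9 MHz, 45.3 MHz, 56.2 MHz.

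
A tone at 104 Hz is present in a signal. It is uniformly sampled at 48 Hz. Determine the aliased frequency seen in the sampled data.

8 Hz

104 Hz mod fs = 8 Hz.
8 Hz ≤ fs/2 = 24 Hz, appears at 8 Hz.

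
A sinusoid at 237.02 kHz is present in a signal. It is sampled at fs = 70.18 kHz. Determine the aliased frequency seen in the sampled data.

26.48 kHz

237.02 kHz mod fs = 26.48 kHz.
26.48 kHz ≤ fs/2 = 35.09 kHz, appears at 26.48 kHz.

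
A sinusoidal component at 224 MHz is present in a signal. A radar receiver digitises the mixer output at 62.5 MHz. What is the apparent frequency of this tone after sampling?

224 MHz mod fs = 36.5 MHz.
36.5 MHz > fs/2 = 31.25 MHz, folds to fs − 36.5 MHz = 26 MHz.

26 MHz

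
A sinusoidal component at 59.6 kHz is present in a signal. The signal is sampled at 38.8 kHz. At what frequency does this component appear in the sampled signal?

18 kHz

59.6 kHz mod fs = 20.8 kHz.
20.8 kHz > fs/2 = 19.4 kHz, folds to fs − 20.8 kHz = 18 kHz.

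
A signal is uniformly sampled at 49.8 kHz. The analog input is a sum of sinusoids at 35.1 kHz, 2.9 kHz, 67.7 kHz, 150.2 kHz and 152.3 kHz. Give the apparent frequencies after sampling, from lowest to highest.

fs/2 = 24.9 kHz.
35.1 kHz > fs/2 = 24.9 kHz, folds to fs − 35.1 kHz = 14.7 kHz.
2.9 kHz ≤ fs/2 = 24.9 kHz, passes unchanged.
67.7 kHz mod fs = 17.9 kHz.
17.9 kHz ≤ fs/2 = 24.9 kHz, appears at 17.9 kHz.
150.2 kHz mod fs = 0.8 kHz.
0.8 kHz ≤ fs/2 = 24.9 kHz, appears at 0.8 kHz.
152.3 kHz mod fs = 2.9 kHz.
2.9 kHz ≤ fs/2 = 24.9 kHz, appears at 2.9 kHz.
Distinct values: {0.8 kHz, 2.9 kHz, 14.7 kHz, 17.9 kHz}.

0.8 kHz, 2.9 kHz, 14.7 kHz, 17.9 kHz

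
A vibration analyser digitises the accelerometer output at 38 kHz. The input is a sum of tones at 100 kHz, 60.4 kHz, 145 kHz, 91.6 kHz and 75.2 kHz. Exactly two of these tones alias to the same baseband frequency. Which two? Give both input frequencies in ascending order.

fs/2 = 19 kHz.
100 kHz mod fs = 24 kHz.
24 kHz > fs/2 = 19 kHz, folds to fs − 24 kHz = 14 kHz.
60.4 kHz mod fs = 22.4 kHz.
22.4 kHz > fs/2 = 19 kHz, folds to fs − 22.4 kHz = 15.6 kHz.
145 kHz mod fs = 31 kHz.
31 kHz > fs/2 = 19 kHz, folds to fs − 31 kHz = 7 kHz.
91.6 kHz mod fs = 15.6 kHz.
15.6 kHz ≤ fs/2 = 19 kHz, appears at 15.6 kHz.
75.2 kHz mod fs = 37.2 kHz.
37.2 kHz > fs/2 = 19 kHz, folds to fs − 37.2 kHz = 0.8 kHz.
60.4 kHz and 91.6 kHz both map to 15.6 kHz.

60.4 kHz, 91.6 kHz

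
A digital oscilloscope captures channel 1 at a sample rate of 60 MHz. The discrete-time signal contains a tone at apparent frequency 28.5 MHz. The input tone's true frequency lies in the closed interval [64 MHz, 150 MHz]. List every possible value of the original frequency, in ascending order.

88.5 MHz, 91.5 MHz, 148.5 MHz

Frequencies that alias to 28.5 MHz are k·fs ± 28.5 MHz for integer k ≥ 0.
k=0: 28.5 MHz.
k=1: 31.5 MHz, 88.5 MHz.
k=2: 91.5 MHz, 148.5 MHz.
k=3: 151.5 MHz, 208.5 MHz.
Within [64 MHz, 150 MHz]: 88.5 MHz, 91.5 MHz, 148.5 MHz.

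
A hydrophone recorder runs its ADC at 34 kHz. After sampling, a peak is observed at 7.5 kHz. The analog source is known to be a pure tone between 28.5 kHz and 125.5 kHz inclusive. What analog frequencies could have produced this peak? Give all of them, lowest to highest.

41.5 kHz, 60.5 kHz, 75.5 kHz, 94.5 kHz, 109.5 kHz

Frequencies that alias to 7.5 kHz are k·fs ± 7.5 kHz for integer k ≥ 0.
k=0: 7.5 kHz.
k=1: 26.5 kHz, 41.5 kHz.
k=2: 60.5 kHz, 75.5 kHz.
k=3: 94.5 kHz, 109.5 kHz.
k=4: 128.5 kHz, 143.5 kHz.
Within [28.5 kHz, 125.5 kHz]: 41.5 kHz, 60.5 kHz, 75.5 kHz, 94.5 kHz, 109.5 kHz.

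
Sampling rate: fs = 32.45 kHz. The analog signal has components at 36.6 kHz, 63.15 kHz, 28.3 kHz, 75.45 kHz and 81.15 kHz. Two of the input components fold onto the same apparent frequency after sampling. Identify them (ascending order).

fs/2 = 16.225 kHz.
36.6 kHz mod fs = 4.15 kHz.
4.15 kHz ≤ fs/2 = 16.225 kHz, appears at 4.15 kHz.
63.15 kHz mod fs = 30.7 kHz.
30.7 kHz > fs/2 = 16.225 kHz, folds to fs − 30.7 kHz = 1.75 kHz.
28.3 kHz > fs/2 = 16.225 kHz, folds to fs − 28.3 kHz = 4.15 kHz.
75.45 kHz mod fs = 10.55 kHz.
10.55 kHz ≤ fs/2 = 16.225 kHz, appears at 10.55 kHz.
81.15 kHz mod fs = 16.25 kHz.
16.25 kHz > fs/2 = 16.225 kHz, folds to fs − 16.25 kHz = 16.2 kHz.
28.3 kHz and 36.6 kHz both map to 4.15 kHz.

28.3 kHz, 36.6 kHz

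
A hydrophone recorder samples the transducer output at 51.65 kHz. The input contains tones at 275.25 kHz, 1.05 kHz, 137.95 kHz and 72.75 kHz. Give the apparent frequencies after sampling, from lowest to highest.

1.05 kHz, 17 kHz, 21.1 kHz

fs/2 = 25.825 kHz.
275.25 kHz mod fs = 17 kHz.
17 kHz ≤ fs/2 = 25.825 kHz, appears at 17 kHz.
1.05 kHz ≤ fs/2 = 25.825 kHz, passes unchanged.
137.95 kHz mod fs = 34.65 kHz.
34.65 kHz > fs/2 = 25.825 kHz, folds to fs − 34.65 kHz = 17 kHz.
72.75 kHz mod fs = 21.1 kHz.
21.1 kHz ≤ fs/2 = 25.825 kHz, appears at 21.1 kHz.
Distinct values: {1.05 kHz, 17 kHz, 21.1 kHz}.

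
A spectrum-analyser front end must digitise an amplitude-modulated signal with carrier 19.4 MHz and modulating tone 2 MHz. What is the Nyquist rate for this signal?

AM sidebands sit at fc ± fm = 17.4 MHz and 21.4 MHz.
Highest-frequency component: 21.4 MHz.
Nyquist rate = 2 × 21.4 MHz = 42.8 MHz.

42.8 MHz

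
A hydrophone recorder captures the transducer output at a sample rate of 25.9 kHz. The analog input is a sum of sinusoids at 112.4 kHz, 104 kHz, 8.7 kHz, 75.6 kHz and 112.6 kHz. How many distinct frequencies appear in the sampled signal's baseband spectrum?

fs/2 = 12.95 kHz.
112.4 kHz mod fs = 8.8 kHz.
8.8 kHz ≤ fs/2 = 12.95 kHz, appears at 8.8 kHz.
104 kHz mod fs = 0.4 kHz.
0.4 kHz ≤ fs/2 = 12.95 kHz, appears at 0.4 kHz.
8.7 kHz ≤ fs/2 = 12.95 kHz, passes unchanged.
75.6 kHz mod fs = 23.8 kHz.
23.8 kHz > fs/2 = 12.95 kHz, folds to fs − 23.8 kHz = 2.1 kHz.
112.6 kHz mod fs = 9 kHz.
9 kHz ≤ fs/2 = 12.95 kHz, appears at 9 kHz.
Distinct values: {0.4 kHz, 2.1 kHz, 8.7 kHz, 8.8 kHz, 9 kHz} → 5.

5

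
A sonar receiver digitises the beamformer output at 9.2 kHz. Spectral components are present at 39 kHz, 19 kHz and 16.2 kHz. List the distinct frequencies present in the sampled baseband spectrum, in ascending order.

fs/2 = 4.6 kHz.
39 kHz mod fs = 2.2 kHz.
2.2 kHz ≤ fs/2 = 4.6 kHz, appears at 2.2 kHz.
19 kHz mod fs = 0.6 kHz.
0.6 kHz ≤ fs/2 = 4.6 kHz, appears at 0.6 kHz.
16.2 kHz mod fs = 7 kHz.
7 kHz > fs/2 = 4.6 kHz, folds to fs − 7 kHz = 2.2 kHz.
Distinct values: {0.6 kHz, 2.2 kHz}.

0.6 kHz, 2.2 kHz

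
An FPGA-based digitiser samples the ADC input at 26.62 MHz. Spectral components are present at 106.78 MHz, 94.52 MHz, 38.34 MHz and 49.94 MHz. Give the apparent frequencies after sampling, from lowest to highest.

0.3 MHz, 3.3 MHz, 11.72 MHz, 11.96 MHz

fs/2 = 13.31 MHz.
106.78 MHz mod fs = 0.3 MHz.
0.3 MHz ≤ fs/2 = 13.31 MHz, appears at 0.3 MHz.
94.52 MHz mod fs = 14.66 MHz.
14.66 MHz > fs/2 = 13.31 MHz, folds to fs − 14.66 MHz = 11.96 MHz.
38.34 MHz mod fs = 11.72 MHz.
11.72 MHz ≤ fs/2 = 13.31 MHz, appears at 11.72 MHz.
49.94 MHz mod fs = 23.32 MHz.
23.32 MHz > fs/2 = 13.31 MHz, folds to fs − 23.32 MHz = 3.3 MHz.
Distinct values: {0.3 MHz, 3.3 MHz, 11.72 MHz, 11.96 MHz}.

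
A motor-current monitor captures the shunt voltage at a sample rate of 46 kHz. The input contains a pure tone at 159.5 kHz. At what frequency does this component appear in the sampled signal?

21.5 kHz

159.5 kHz mod fs = 21.5 kHz.
21.5 kHz ≤ fs/2 = 23 kHz, appears at 21.5 kHz.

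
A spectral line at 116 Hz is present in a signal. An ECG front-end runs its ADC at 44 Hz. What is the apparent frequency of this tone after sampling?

116 Hz mod fs = 28 Hz.
28 Hz > fs/2 = 22 Hz, folds to fs − 28 Hz = 16 Hz.

16 Hz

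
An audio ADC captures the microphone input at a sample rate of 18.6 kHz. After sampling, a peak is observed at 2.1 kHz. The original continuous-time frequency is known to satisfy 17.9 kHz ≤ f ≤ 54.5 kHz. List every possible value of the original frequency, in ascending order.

Frequencies that alias to 2.1 kHz are k·fs ± 2.1 kHz for integer k ≥ 0.
k=0: 2.1 kHz.
k=1: 16.5 kHz, 20.7 kHz.
k=2: 35.1 kHz, 39.3 kHz.
k=3: 53.7 kHz, 57.9 kHz.
k=4: 72.3 kHz, 76.5 kHz.
Within [17.9 kHz, 54.5 kHz]: 20.7 kHz, 35.1 kHz, 39.3 kHz, 53.7 kHz.

20.7 kHz, 35.1 kHz, 39.3 kHz, 53.7 kHz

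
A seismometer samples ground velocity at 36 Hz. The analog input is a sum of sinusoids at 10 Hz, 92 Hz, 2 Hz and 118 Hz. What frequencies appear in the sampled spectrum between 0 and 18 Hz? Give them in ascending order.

fs/2 = 18 Hz.
10 Hz ≤ fs/2 = 18 Hz, passes unchanged.
92 Hz mod fs = 20 Hz.
20 Hz > fs/2 = 18 Hz, folds to fs − 20 Hz = 16 Hz.
2 Hz ≤ fs/2 = 18 Hz, passes unchanged.
118 Hz mod fs = 10 Hz.
10 Hz ≤ fs/2 = 18 Hz, appears at 10 Hz.
Distinct values: {2 Hz, 10 Hz, 16 Hz}.

2 Hz, 10 Hz, 16 Hz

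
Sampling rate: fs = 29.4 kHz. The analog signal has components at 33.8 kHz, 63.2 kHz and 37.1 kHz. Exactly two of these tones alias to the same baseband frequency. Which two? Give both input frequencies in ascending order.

33.8 kHz, 63.2 kHz

fs/2 = 14.7 kHz.
33.8 kHz mod fs = 4.4 kHz.
4.4 kHz ≤ fs/2 = 14.7 kHz, appears at 4.4 kHz.
63.2 kHz mod fs = 4.4 kHz.
4.4 kHz ≤ fs/2 = 14.7 kHz, appears at 4.4 kHz.
37.1 kHz mod fs = 7.7 kHz.
7.7 kHz ≤ fs/2 = 14.7 kHz, appears at 7.7 kHz.
33.8 kHz and 63.2 kHz both map to 4.4 kHz.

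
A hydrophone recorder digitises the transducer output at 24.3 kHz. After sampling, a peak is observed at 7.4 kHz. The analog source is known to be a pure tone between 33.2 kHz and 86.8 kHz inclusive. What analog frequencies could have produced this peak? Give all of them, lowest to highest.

Frequencies that alias to 7.4 kHz are k·fs ± 7.4 kHz for integer k ≥ 0.
k=0: 7.4 kHz.
k=1: 16.9 kHz, 31.7 kHz.
k=2: 41.2 kHz, 56 kHz.
k=3: 65.5 kHz, 80.3 kHz.
k=4: 89.8 kHz, 104.6 kHz.
Within [33.2 kHz, 86.8 kHz]: 41.2 kHz, 56 kHz, 65.5 kHz, 80.3 kHz.

41.2 kHz, 56 kHz, 65.5 kHz, 80.3 kHz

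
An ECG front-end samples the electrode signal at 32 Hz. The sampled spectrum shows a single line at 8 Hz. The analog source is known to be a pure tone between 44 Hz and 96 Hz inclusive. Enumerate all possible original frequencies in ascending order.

Frequencies that alias to 8 Hz are k·fs ± 8 Hz for integer k ≥ 0.
k=0: 8 Hz.
k=1: 24 Hz, 40 Hz.
k=2: 56 Hz, 72 Hz.
k=3: 88 Hz, 104 Hz.
k=4: 120 Hz, 136 Hz.
Within [44 Hz, 96 Hz]: 56 Hz, 72 Hz, 88 Hz.

56 Hz, 72 Hz, 88 Hz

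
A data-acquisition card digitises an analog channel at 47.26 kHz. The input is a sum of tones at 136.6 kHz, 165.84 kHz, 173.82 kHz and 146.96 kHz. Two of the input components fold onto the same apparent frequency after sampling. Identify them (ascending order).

fs/2 = 23.63 kHz.
136.6 kHz mod fs = 42.08 kHz.
42.08 kHz > fs/2 = 23.63 kHz, folds to fs − 42.08 kHz = 5.18 kHz.
165.84 kHz mod fs = 24.06 kHz.
24.06 kHz > fs/2 = 23.63 kHz, folds to fs − 24.06 kHz = 23.2 kHz.
173.82 kHz mod fs = 32.04 kHz.
32.04 kHz > fs/2 = 23.63 kHz, folds to fs − 32.04 kHz = 15.22 kHz.
146.96 kHz mod fs = 5.18 kHz.
5.18 kHz ≤ fs/2 = 23.63 kHz, appears at 5.18 kHz.
136.6 kHz and 146.96 kHz both map to 5.18 kHz.

136.6 kHz, 146.96 kHz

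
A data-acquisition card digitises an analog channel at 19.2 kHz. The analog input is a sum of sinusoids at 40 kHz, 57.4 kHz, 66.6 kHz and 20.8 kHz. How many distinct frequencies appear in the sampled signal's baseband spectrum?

3

fs/2 = 9.6 kHz.
40 kHz mod fs = 1.6 kHz.
1.6 kHz ≤ fs/2 = 9.6 kHz, appears at 1.6 kHz.
57.4 kHz mod fs = 19 kHz.
19 kHz > fs/2 = 9.6 kHz, folds to fs − 19 kHz = 0.2 kHz.
66.6 kHz mod fs = 9 kHz.
9 kHz ≤ fs/2 = 9.6 kHz, appears at 9 kHz.
20.8 kHz mod fs = 1.6 kHz.
1.6 kHz ≤ fs/2 = 9.6 kHz, appears at 1.6 kHz.
Distinct values: {0.2 kHz, 1.6 kHz, 9 kHz} → 3.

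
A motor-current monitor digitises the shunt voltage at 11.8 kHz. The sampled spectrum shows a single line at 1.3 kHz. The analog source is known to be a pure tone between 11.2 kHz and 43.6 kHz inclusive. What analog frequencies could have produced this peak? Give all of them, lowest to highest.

13.1 kHz, 22.3 kHz, 24.9 kHz, 34.1 kHz, 36.7 kHz

Frequencies that alias to 1.3 kHz are k·fs ± 1.3 kHz for integer k ≥ 0.
k=0: 1.3 kHz.
k=1: 10.5 kHz, 13.1 kHz.
k=2: 22.3 kHz, 24.9 kHz.
k=3: 34.1 kHz, 36.7 kHz.
k=4: 45.9 kHz, 48.5 kHz.
Within [11.2 kHz, 43.6 kHz]: 13.1 kHz, 22.3 kHz, 24.9 kHz, 34.1 kHz, 36.7 kHz.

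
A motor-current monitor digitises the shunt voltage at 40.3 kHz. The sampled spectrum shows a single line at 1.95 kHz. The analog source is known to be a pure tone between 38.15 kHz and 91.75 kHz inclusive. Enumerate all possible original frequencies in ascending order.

Frequencies that alias to 1.95 kHz are k·fs ± 1.95 kHz for integer k ≥ 0.
k=0: 1.95 kHz.
k=1: 38.35 kHz, 42.25 kHz.
k=2: 78.65 kHz, 82.55 kHz.
k=3: 118.95 kHz, 122.85 kHz.
Within [38.15 kHz, 91.75 kHz]: 38.35 kHz, 42.25 kHz, 78.65 kHz, 82.55 kHz.

38.35 kHz, 42.25 kHz, 78.65 kHz, 82.55 kHz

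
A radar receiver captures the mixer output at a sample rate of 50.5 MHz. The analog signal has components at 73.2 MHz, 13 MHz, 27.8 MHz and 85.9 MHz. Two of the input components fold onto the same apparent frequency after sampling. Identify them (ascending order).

fs/2 = 25.25 MHz.
73.2 MHz mod fs = 22.7 MHz.
22.7 MHz ≤ fs/2 = 25.25 MHz, appears at 22.7 MHz.
13 MHz ≤ fs/2 = 25.25 MHz, passes unchanged.
27.8 MHz > fs/2 = 25.25 MHz, folds to fs − 27.8 MHz = 22.7 MHz.
85.9 MHz mod fs = 35.4 MHz.
35.4 MHz > fs/2 = 25.25 MHz, folds to fs − 35.4 MHz = 15.1 MHz.
27.8 MHz and 73.2 MHz both map to 22.7 MHz.

27.8 MHz, 73.2 MHz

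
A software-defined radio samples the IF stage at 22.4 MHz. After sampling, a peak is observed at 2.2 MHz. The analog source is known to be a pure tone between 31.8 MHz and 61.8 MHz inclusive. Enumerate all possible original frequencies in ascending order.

Frequencies that alias to 2.2 MHz are k·fs ± 2.2 MHz for integer k ≥ 0.
k=0: 2.2 MHz.
k=1: 20.2 MHz, 24.6 MHz.
k=2: 42.6 MHz, 47 MHz.
k=3: 65 MHz, 69.4 MHz.
Within [31.8 MHz, 61.8 MHz]: 42.6 MHz, 47 MHz.

42.6 MHz, 47 MHz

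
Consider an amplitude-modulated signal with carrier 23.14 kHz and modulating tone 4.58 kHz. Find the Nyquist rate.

55.44 kHz

AM sidebands sit at fc ± fm = 18.56 kHz and 27.72 kHz.
Highest-frequency component: 27.72 kHz.
Nyquist rate = 2 × 27.72 kHz = 55.44 kHz.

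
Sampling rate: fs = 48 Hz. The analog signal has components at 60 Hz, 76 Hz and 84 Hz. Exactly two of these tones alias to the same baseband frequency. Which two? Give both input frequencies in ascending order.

fs/2 = 24 Hz.
60 Hz mod fs = 12 Hz.
12 Hz ≤ fs/2 = 24 Hz, appears at 12 Hz.
76 Hz mod fs = 28 Hz.
28 Hz > fs/2 = 24 Hz, folds to fs − 28 Hz = 20 Hz.
84 Hz mod fs = 36 Hz.
36 Hz > fs/2 = 24 Hz, folds to fs − 36 Hz = 12 Hz.
60 Hz and 84 Hz both map to 12 Hz.

60 Hz, 84 Hz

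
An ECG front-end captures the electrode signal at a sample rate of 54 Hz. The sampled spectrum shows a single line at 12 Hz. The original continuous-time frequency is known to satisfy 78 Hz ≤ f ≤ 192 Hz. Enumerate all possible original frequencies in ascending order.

96 Hz, 120 Hz, 150 Hz, 174 Hz

Frequencies that alias to 12 Hz are k·fs ± 12 Hz for integer k ≥ 0.
k=0: 12 Hz.
k=1: 42 Hz, 66 Hz.
k=2: 96 Hz, 120 Hz.
k=3: 150 Hz, 174 Hz.
k=4: 204 Hz, 228 Hz.
Within [78 Hz, 192 Hz]: 96 Hz, 120 Hz, 150 Hz, 174 Hz.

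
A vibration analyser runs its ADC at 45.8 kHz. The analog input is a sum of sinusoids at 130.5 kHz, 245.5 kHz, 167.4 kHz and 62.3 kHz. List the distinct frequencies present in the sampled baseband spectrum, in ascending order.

fs/2 = 22.9 kHz.
130.5 kHz mod fs = 38.9 kHz.
38.9 kHz > fs/2 = 22.9 kHz, folds to fs − 38.9 kHz = 6.9 kHz.
245.5 kHz mod fs = 16.5 kHz.
16.5 kHz ≤ fs/2 = 22.9 kHz, appears at 16.5 kHz.
167.4 kHz mod fs = 30 kHz.
30 kHz > fs/2 = 22.9 kHz, folds to fs − 30 kHz = 15.8 kHz.
62.3 kHz mod fs = 16.5 kHz.
16.5 kHz ≤ fs/2 = 22.9 kHz, appears at 16.5 kHz.
Distinct values: {6.9 kHz, 15.8 kHz, 16.5 kHz}.

6.9 kHz, 15.8 kHz, 16.5 kHz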